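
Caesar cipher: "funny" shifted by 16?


Word: "funny"
Shift: 16
Each letter → (letter + shift) mod 26:
  'f' (5) + 16 = 21 → 'v'
  'u' (20) + 16 = 10 → 'k'
  'n' (13) + 16 = 3 → 'd'
  'n' (13) + 16 = 3 → 'd'
  'y' (24) + 16 = 14 → 'o'
Result = "vkddo"


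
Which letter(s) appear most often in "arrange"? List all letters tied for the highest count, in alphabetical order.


Word: "arrange"
Letter counts:
  'a': 2
  'e': 1
  'g': 1
  'n': 1
  'r': 2
Maximum count = 2
Most frequent = 'a', 'r' (2 times each)


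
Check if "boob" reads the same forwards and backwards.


Word: "boob"
Reversed: "boob"
Forward == Backward? boob == boob
Palindrome = Yes


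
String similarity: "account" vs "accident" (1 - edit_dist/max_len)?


Word 1: "account" (length 7)
Word 2: "accident" (length 8)
One optimal edit sequence:
  1. keep 'a'
  2. keep 'c'
  3. keep 'c'
  4. insert 'i'  (+1)
  5. substitute 'o' -> 'd'  (+1)
  6. substitute 'u' -> 'e'  (+1)
  7. keep 'n'
  8. keep 't'
Edit distance = 3
Max length = max(7, 8) = 8
Similarity = 1 - 3/8
= 0.6250


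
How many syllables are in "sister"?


Word: "sister"
Syllable breakdown: sis / ter
Counting: 2 parts
= 2 syllables


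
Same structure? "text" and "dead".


Pattern of "text": [0, 1, 2, 0]
Pattern of "dead": [0, 1, 2, 0]
Patterns match
Same pattern = Yes


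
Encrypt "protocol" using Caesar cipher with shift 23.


Word: "protocol"
Shift: 23
Each letter → (letter + shift) mod 26:
  'p' (15) + 23 = 12 → 'm'
  'r' (17) + 23 = 14 → 'o'
  'o' (14) + 23 = 11 → 'l'
  't' (19) + 23 = 16 → 'q'
  'o' (14) + 23 = 11 → 'l'
  'c' (2) + 23 = 25 → 'z'
  'o' (14) + 23 = 11 → 'l'
  'l' (11) + 23 = 8 → 'i'
Result = "molqlzli"


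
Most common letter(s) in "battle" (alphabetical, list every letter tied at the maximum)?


Word: "battle"
Letter counts:
  'a': 1
  'b': 1
  'e': 1
  'l': 1
  't': 2
Maximum count = 2
Most frequent = 't' (2 times each)


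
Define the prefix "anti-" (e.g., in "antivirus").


Prefix: anti-
Example: antivirus = anti- + virus
Meaning = against


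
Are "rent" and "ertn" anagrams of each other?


Word 1: "rent" → sorted: enrt
Word 2: "ertn" → sorted: enrt
Same letters? enrt == enrt
Anagram = Yes


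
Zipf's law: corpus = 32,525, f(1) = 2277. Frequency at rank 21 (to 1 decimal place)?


Zipf's law: f(r) = f(1) / r
f(1) = 2277
f(21) = 2277 / 21
= 108.4 occurrences


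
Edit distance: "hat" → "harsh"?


Word 1: "hat" (length 3)
Word 2: "harsh" (length 5)
One optimal edit sequence (insert/delete/substitute each cost 1):
  1. keep 'h'
  2. keep 'a'
  3. insert 'r'  (+1)
  4. insert 's'  (+1)
  5. substitute 't' -> 'h'  (+1)
Total edit operations: 3
Edit distance = 3


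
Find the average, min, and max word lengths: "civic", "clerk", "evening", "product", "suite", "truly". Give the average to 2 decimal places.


Lengths: "civic"=5, "clerk"=5, "evening"=7, "product"=7, "suite"=5, "truly"=5
Sum = 34, Count = 6
Average = 34/6 = 5.67
= avg=5.67, min=5, max=7


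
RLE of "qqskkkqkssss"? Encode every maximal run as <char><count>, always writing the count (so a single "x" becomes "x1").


String: "qqskkkqkssss"
Scanning for consecutive runs:
  'q' x 2
  's' x 1
  'k' x 3
  'q' x 1
  'k' x 1
  's' x 4
RLE = "q2s1k3q1k1s4"


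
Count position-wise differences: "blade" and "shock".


Comparing character by character (same length = 5):
  Pos 0: 'b' vs 's' !=
  Pos 1: 'l' vs 'h' !=
  Pos 2: 'a' vs 'o' !=
  Pos 3: 'd' vs 'c' !=
  Pos 4: 'e' vs 'k' !=
Hamming distance = 5


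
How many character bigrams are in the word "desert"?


Word: "desert" (length 6)
Number of 2-grams = length - 2 + 1 = 6 - 2 + 1
= 5


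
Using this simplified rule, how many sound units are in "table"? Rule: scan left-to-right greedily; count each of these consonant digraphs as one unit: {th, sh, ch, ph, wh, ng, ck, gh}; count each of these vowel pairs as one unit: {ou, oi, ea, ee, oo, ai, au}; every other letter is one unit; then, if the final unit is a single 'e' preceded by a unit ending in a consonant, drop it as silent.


Word: "table" (5 letters)
Left-to-right scan:
  [1] 't' (letter)
  [2] 'a' (letter)
  [3] 'b' (letter)
  [4] 'l' (letter)
  [5] 'e' (letter)
Units from scan: 5
Final unit is 'e' after a consonant -> drop as silent (-1)
Sound units = 4 units


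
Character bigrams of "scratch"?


Word: "scratch" (length 7)
Number of bigrams = 7 - 2 + 1 = 6
  Position 0: "sc"
  Position 1: "cr"
  Position 2: "ra"
  Position 3: "at"
  Position 4: "tc"
  Position 5: "ch"
Bigrams = "sc", "cr", "ra", "at", "tc", "ch"


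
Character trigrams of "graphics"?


Word: "graphics" (length 8)
Number of trigrams = 8 - 3 + 1 = 6
  Position 0: "gra"
  Position 1: "rap"
  Position 2: "aph"
  Position 3: "phi"
  Position 4: "hic"
  Position 5: "ics"
Trigrams = "gra", "rap", "aph", "phi", "hic", "ics"


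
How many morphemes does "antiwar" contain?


Word: "antiwar"
Morphemes: anti- / war
Each morpheme carries meaning
= 2 morphemes


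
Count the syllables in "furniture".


Word: "furniture"
Syllable breakdown: fur · ni · ture
Counting: 3 parts
= 3 syllables


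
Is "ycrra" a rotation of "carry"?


Word: "carry", Candidate: "ycrra"
Method: check if candidate is substring of word+word
"carrycarry" contains "ycrra"? No
Is rotation = No


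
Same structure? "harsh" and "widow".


Pattern of "harsh": [0, 1, 2, 3, 0]
Pattern of "widow": [0, 1, 2, 3, 0]
Patterns match
Same pattern = Yes


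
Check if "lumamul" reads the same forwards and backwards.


Word: "lumamul"
Reversed: "lumamul"
Forward == Backward? lumamul == lumamul
Palindrome = Yes


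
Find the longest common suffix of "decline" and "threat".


Word 1: "decline"
Word 2: "threat"
Comparing from end:
  Pos -1: 'e' != 't' (stop)
LCS = "" (length 0)


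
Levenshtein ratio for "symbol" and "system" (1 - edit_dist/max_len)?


Word 1: "symbol" (length 6)
Word 2: "system" (length 6)
One optimal edit sequence:
  1. keep 's'
  2. keep 'y'
  3. substitute 'm' -> 's'  (+1)
  4. substitute 'b' -> 't'  (+1)
  5. substitute 'o' -> 'e'  (+1)
  6. substitute 'l' -> 'm'  (+1)
Edit distance = 4
Max length = max(6, 6) = 6
Similarity = 1 - 4/6
= 0.3333


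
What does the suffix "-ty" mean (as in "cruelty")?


Suffix: -ty
Example: cruelty (cruel + -ty)
Meaning = quality of


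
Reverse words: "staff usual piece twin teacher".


Original: "staff usual piece twin teacher"
Words (1..n): staff | usual | piece | twin | teacher
Reversed (n..1): teacher | twin | piece | usual | staff
Result = "teacher twin piece usual staff"


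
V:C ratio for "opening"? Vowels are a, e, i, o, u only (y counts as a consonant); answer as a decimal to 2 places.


Word: "opening"
Vowels (a,e,i,o,u): 3
Consonants: 4
Ratio = 3/4
= 0.75


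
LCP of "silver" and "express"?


Word 1: "silver"
Word 2: "express"
Comparing from start:
  Pos 0: 's' != 'e' (stop)
LCP = "" (length 0)


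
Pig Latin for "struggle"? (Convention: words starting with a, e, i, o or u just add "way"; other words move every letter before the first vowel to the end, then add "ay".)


Word: "struggle"
Starts with consonant(s) → move to end, add 'ay'
Consonant cluster: "str"
Pig Latin = "ugglestray"


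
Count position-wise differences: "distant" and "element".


Comparing character by character (same length = 7):
  Pos 0: 'd' vs 'e' !=
  Pos 1: 'i' vs 'l' !=
  Pos 2: 's' vs 'e' !=
  Pos 3: 't' vs 'm' !=
  Pos 4: 'a' vs 'e' !=
  Pos 5: 'n' vs 'n' =
  Pos 6: 't' vs 't' =
Hamming distance = 5


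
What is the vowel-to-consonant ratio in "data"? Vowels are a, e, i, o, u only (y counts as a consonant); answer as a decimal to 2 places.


Word: "data"
Vowels (a,e,i,o,u): 2
Consonants: 2
Ratio = 2/2
= 1.00


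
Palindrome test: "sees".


Word: "sees"
Reversed: "sees"
Forward == Backward? sees == sees
Palindrome = Yes


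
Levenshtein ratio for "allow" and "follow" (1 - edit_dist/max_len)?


Word 1: "allow" (length 5)
Word 2: "follow" (length 6)
One optimal edit sequence:
  1. insert 'f'  (+1)
  2. substitute 'a' -> 'o'  (+1)
  3. keep 'l'
  4. keep 'l'
  5. keep 'o'
  6. keep 'w'
Edit distance = 2
Max length = max(5, 6) = 6
Similarity = 1 - 2/6
= 0.6667


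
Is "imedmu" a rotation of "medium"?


Word: "medium", Candidate: "imedmu"
Method: check if candidate is substring of word+word
"mediummedium" contains "imedmu"? No
Is rotation = No


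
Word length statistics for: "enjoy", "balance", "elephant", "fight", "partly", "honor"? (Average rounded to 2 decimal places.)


Lengths: "enjoy"=5, "balance"=7, "elephant"=8, "fight"=5, "partly"=6, "honor"=5
Sum = 36, Count = 6
Average = 36/6 = 6.00
= avg=6.00, min=5, max=8


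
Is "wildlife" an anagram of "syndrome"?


Word 1: "syndrome" → sorted: demnorsy
Word 2: "wildlife" → sorted: defiillw
Same letters? demnorsy != defiillw
Anagram = No


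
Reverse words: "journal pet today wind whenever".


Original: "journal pet today wind whenever"
Words (1..n): journal | pet | today | wind | whenever
Reversed (n..1): whenever | wind | today | pet | journal
Result = "whenever wind today pet journal"


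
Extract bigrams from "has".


Word: "has" (length 3)
Number of bigrams = 3 - 2 + 1 = 2
  Position 0: "ha"
  Position 1: "as"
Bigrams = "ha", "as"


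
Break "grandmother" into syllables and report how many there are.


Word: "grandmother"
Syllable breakdown: grand / moth / er
Counting: 3 parts
= 3 syllables


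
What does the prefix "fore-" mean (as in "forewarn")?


Prefix: fore-
Example: forewarn (fore- + warn)
Meaning = before


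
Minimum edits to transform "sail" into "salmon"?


Word 1: "sail" (length 4)
Word 2: "salmon" (length 6)
One optimal edit sequence (insert/delete/substitute each cost 1):
  1. keep 's'
  2. keep 'a'
  3. insert 'l'  (+1)
  4. insert 'm'  (+1)
  5. substitute 'i' -> 'o'  (+1)
  6. substitute 'l' -> 'n'  (+1)
Total edit operations: 4
Edit distance = 4


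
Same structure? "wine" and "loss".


Pattern of "wine": [0, 1, 2, 3]
Pattern of "loss": [0, 1, 2, 2]
Patterns do not match
Same pattern = No


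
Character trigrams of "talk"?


Word: "talk" (length 4)
Number of trigrams = 4 - 3 + 1 = 2
  Position 0: "tal"
  Position 1: "alk"
Trigrams = "tal", "alk"


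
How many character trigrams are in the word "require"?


Word: "require" (length 7)
Number of 3-grams = length - 3 + 1 = 7 - 3 + 1
= 5


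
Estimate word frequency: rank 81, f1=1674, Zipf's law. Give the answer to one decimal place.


Zipf's law: f(r) = f(1) / r
f(1) = 1674
f(81) = 1674 / 81
= 20.7 occurrences


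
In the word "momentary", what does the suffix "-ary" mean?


Suffix: -ary
Example: momentary (moment + -ary)
Meaning = relating to


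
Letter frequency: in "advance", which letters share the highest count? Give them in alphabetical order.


Word: "advance"
Letter counts:
  'a': 2
  'c': 1
  'd': 1
  'e': 1
  'n': 1
  'v': 1
Maximum count = 2
Most frequent = 'a' (2 times each)


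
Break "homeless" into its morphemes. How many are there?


Word: "homeless"
Morphemes: home | -less
Each morpheme carries meaning
= 2 morphemes


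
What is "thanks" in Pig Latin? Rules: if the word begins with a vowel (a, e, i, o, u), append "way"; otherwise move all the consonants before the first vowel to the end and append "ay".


Word: "thanks"
Starts with consonant(s) → move to end, add 'ay'
Consonant cluster: "th"
Pig Latin = "anksthay"


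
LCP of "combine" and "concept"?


Word 1: "combine"
Word 2: "concept"
Comparing from start:
  Pos 0: 'c' == 'c'
  Pos 1: 'o' == 'o'
  Pos 2: 'm' != 'n' (stop)
LCP = "co" (length 2)


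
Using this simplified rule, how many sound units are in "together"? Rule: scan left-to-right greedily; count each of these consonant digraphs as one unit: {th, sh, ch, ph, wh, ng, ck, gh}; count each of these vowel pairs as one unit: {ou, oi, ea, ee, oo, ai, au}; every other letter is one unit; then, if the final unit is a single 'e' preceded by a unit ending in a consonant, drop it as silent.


Word: "together" (8 letters)
Left-to-right scan:
  (1) 't' (letter)
  (2) 'o' (letter)
  (3) 'g' (letter)
  (4) 'e' (letter)
  (5) 'th' (digraph)
  (6) 'e' (letter)
  (7) 'r' (letter)
Units from scan: 7
Sound units = 7 units


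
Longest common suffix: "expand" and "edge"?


Word 1: "expand"
Word 2: "edge"
Comparing from end:
  Pos -1: 'd' != 'e' (stop)
LCS = "" (length 0)


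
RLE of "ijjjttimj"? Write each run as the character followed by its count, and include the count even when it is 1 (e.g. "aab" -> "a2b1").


String: "ijjjttimj"
Scanning for consecutive runs:
  'i' x 1
  'j' x 3
  't' x 2
  'i' x 1
  'm' x 1
  'j' x 1
RLE = "i1j3t2i1m1j1"


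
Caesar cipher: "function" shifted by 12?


Word: "function"
Shift: 12
Each letter → (letter + shift) mod 26:
  'f' (5) + 12 = 17 → 'r'
  'u' (20) + 12 = 6 → 'g'
  'n' (13) + 12 = 25 → 'z'
  'c' (2) + 12 = 14 → 'o'
  't' (19) + 12 = 5 → 'f'
  'i' (8) + 12 = 20 → 'u'
  'o' (14) + 12 = 0 → 'a'
  'n' (13) + 12 = 25 → 'z'
Result = "rgzofuaz"


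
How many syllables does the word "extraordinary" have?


Word: "extraordinary"
Syllable breakdown: ex-traor-di-nar-y
Counting: 5 parts
= 5 syllables


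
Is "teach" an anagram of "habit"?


Word 1: "habit" → sorted: abhit
Word 2: "teach" → sorted: aceht
Same letters? abhit != aceht
Anagram = No


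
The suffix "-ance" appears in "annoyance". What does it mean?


Suffix: -ance
As in: annoyance -> annoy + -ance
Meaning = state of


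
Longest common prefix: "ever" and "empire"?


Word 1: "ever"
Word 2: "empire"
Comparing from start:
  Pos 0: 'e' == 'e'
  Pos 1: 'v' != 'm' (stop)
LCP = "e" (length 1)


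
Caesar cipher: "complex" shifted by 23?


Word: "complex"
Shift: 23
Each letter → (letter + shift) mod 26:
  'c' (2) + 23 = 25 → 'z'
  'o' (14) + 23 = 11 → 'l'
  'm' (12) + 23 = 9 → 'j'
  'p' (15) + 23 = 12 → 'm'
  'l' (11) + 23 = 8 → 'i'
  'e' (4) + 23 = 1 → 'b'
  'x' (23) + 23 = 20 → 'u'
Result = "zljmibu"


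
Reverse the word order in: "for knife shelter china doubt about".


Original: "for knife shelter china doubt about"
Words (1..n): for | knife | shelter | china | doubt | about
Reversed (n..1): about | doubt | china | shelter | knife | for
Result = "about doubt china shelter knife for"


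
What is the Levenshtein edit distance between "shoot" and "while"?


Word 1: "shoot" (length 5)
Word 2: "while" (length 5)
One optimal edit sequence (insert/delete/substitute each cost 1):
  1. substitute 's' -> 'w'  (+1)
  2. keep 'h'
  3. substitute 'o' -> 'i'  (+1)
  4. substitute 'o' -> 'l'  (+1)
  5. substitute 't' -> 'e'  (+1)
Total edit operations: 4
Edit distance = 4


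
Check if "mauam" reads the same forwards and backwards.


Word: "mauam"
Reversed: "mauam"
Forward == Backward? mauam == mauam
Palindrome = Yes


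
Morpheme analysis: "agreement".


Word: "agreement"
Morphemes: agree + -ment
Each morpheme carries meaning
= 2 morphemes


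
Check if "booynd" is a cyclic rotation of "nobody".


Word: "nobody", Candidate: "booynd"
Method: check if candidate is substring of word+word
"nobodynobody" contains "booynd"? No
Is rotation = No


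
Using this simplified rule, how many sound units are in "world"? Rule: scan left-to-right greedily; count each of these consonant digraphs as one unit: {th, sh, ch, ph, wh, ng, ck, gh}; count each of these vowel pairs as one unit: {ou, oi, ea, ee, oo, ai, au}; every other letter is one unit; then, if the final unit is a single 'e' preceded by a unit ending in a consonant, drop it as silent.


Word: "world" (5 letters)
Left-to-right scan:
  1. 'w' (letter)
  2. 'o' (letter)
  3. 'r' (letter)
  4. 'l' (letter)
  5. 'd' (letter)
Units from scan: 5
Sound units = 5 units


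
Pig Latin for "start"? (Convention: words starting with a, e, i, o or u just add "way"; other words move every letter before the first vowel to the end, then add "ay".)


Word: "start"
Starts with consonant(s) → move to end, add 'ay'
Consonant cluster: "st"
Pig Latin = "artstay"


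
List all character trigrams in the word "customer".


Word: "customer" (length 8)
Number of trigrams = 8 - 3 + 1 = 6
  Position 0: "cus"
  Position 1: "ust"
  Position 2: "sto"
  Position 3: "tom"
  Position 4: "ome"
  Position 5: "mer"
Trigrams = "cus", "ust", "sto", "tom", "ome", "mer"


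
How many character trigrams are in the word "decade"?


Word: "decade" (length 6)
Number of 3-grams = length - 3 + 1 = 6 - 3 + 1
= 4


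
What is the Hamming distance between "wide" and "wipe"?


Comparing character by character (same length = 4):
  Pos 0: 'w' vs 'w' =
  Pos 1: 'i' vs 'i' =
  Pos 2: 'd' vs 'p' !=
  Pos 3: 'e' vs 'e' =
Hamming distance = 1


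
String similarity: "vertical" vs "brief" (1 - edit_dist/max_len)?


Word 1: "vertical" (length 8)
Word 2: "brief" (length 5)
One optimal edit sequence:
  1. delete 'v'  (+1)
  2. substitute 'e' -> 'b'  (+1)
  3. keep 'r'
  4. delete 't'  (+1)
  5. keep 'i'
  6. delete 'c'  (+1)
  7. substitute 'a' -> 'e'  (+1)
  8. substitute 'l' -> 'f'  (+1)
Edit distance = 6
Max length = max(8, 5) = 8
Similarity = 1 - 6/8
= 0.2500


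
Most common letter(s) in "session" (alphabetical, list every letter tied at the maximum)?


Word: "session"
Letter counts:
  'e': 1
  'i': 1
  'n': 1
  'o': 1
  's': 3
Maximum count = 3
Most frequent = 's' (3 times each)


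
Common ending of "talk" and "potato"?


Word 1: "talk"
Word 2: "potato"
Comparing from end:
  Pos -1: 'k' != 'o' (stop)
LCS = "" (length 0)


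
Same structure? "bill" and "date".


Pattern of "bill": [0, 1, 2, 2]
Pattern of "date": [0, 1, 2, 3]
Patterns do not match
Same pattern = No


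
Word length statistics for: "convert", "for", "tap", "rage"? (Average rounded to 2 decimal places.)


Lengths: "convert"=7, "for"=3, "tap"=3, "rage"=4
Sum = 17, Count = 4
Average = 17/4 = 4.25
= avg=4.25, min=3, max=7


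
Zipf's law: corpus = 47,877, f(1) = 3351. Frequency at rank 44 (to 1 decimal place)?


Zipf's law: f(r) = f(1) / r
f(1) = 3351
f(44) = 3351 / 44
= 76.2 occurrences


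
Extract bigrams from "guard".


Word: "guard" (length 5)
Number of bigrams = 5 - 2 + 1 = 4
  Position 0: "gu"
  Position 1: "ua"
  Position 2: "ar"
  Position 3: "rd"
Bigrams = "gu", "ua", "ar", "rd"


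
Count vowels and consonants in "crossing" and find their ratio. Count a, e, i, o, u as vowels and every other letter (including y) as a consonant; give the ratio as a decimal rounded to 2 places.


Word: "crossing"
Vowels (a,e,i,o,u): 2
Consonants: 6
Ratio = 2/6
= 0.33


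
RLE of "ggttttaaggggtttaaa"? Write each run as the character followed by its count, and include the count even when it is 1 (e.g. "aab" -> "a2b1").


String: "ggttttaaggggtttaaa"
Scanning for consecutive runs:
  'g' x 2
  't' x 4
  'a' x 2
  'g' x 4
  't' x 3
  'a' x 3
RLE = "g2t4a2g4t3a3"


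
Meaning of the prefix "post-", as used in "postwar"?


Prefix: post-
Example: postwar (post- + war)
Meaning = after


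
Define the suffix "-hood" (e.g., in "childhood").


Suffix: -hood
Example: childhood = child + -hood
Meaning = state / condition


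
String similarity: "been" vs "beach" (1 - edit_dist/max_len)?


Word 1: "been" (length 4)
Word 2: "beach" (length 5)
One optimal edit sequence:
  1. keep 'b'
  2. keep 'e'
  3. insert 'a'  (+1)
  4. substitute 'e' -> 'c'  (+1)
  5. substitute 'n' -> 'h'  (+1)
Edit distance = 3
Max length = max(4, 5) = 5
Similarity = 1 - 3/5
= 0.4000


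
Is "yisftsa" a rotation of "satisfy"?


Word: "satisfy", Candidate: "yisftsa"
Method: check if candidate is substring of word+word
"satisfysatisfy" contains "yisftsa"? No
Is rotation = No


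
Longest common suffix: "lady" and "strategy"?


Word 1: "lady"
Word 2: "strategy"
Comparing from end:
  Pos -1: 'y' == 'y'
  Pos -2: 'd' != 'g' (stop)
LCS = "y" (length 1)


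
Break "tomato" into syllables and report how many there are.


Word: "tomato"
Syllable breakdown: to / ma / to
Counting: 3 parts
= 3 syllables


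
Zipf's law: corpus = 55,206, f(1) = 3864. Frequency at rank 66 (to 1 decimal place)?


Zipf's law: f(r) = f(1) / r
f(1) = 3864
f(66) = 3864 / 66
= 58.5 occurrences


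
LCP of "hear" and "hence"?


Word 1: "hear"
Word 2: "hence"
Comparing from start:
  Pos 0: 'h' == 'h'
  Pos 1: 'e' == 'e'
  Pos 2: 'a' != 'n' (stop)
LCP = "he" (length 2)


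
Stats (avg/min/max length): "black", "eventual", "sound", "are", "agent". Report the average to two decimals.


Lengths: "black"=5, "eventual"=8, "sound"=5, "are"=3, "agent"=5
Sum = 26, Count = 5
Average = 26/5 = 5.20
= avg=5.20, min=3, max=8


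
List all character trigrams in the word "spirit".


Word: "spirit" (length 6)
Number of trigrams = 6 - 3 + 1 = 4
  Position 0: "spi"
  Position 1: "pir"
  Position 2: "iri"
  Position 3: "rit"
Trigrams = "spi", "pir", "iri", "rit"


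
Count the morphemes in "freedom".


Word: "freedom"
Morphemes: free | -dom
Each morpheme carries meaning
= 2 morphemes


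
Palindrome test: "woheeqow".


Word: "woheeqow"
Reversed: "woqeehow"
Forward == Backward? woheeqow != woqeehow
Palindrome = No


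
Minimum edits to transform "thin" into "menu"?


Word 1: "thin" (length 4)
Word 2: "menu" (length 4)
One optimal edit sequence (insert/delete/substitute each cost 1):
  1. substitute 't' -> 'm'  (+1)
  2. substitute 'h' -> 'e'  (+1)
  3. substitute 'i' -> 'n'  (+1)
  4. substitute 'n' -> 'u'  (+1)
Total edit operations: 4
Edit distance = 4


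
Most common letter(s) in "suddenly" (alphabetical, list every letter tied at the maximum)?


Word: "suddenly"
Letter counts:
  'd': 2
  'e': 1
  'l': 1
  'n': 1
  's': 1
  'u': 1
  'y': 1
Maximum count = 2
Most frequent = 'd' (2 times each)


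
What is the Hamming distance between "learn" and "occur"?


Comparing character by character (same length = 5):
  Pos 0: 'l' vs 'o' !=
  Pos 1: 'e' vs 'c' !=
  Pos 2: 'a' vs 'c' !=
  Pos 3: 'r' vs 'u' !=
  Pos 4: 'n' vs 'r' !=
Hamming distance = 5


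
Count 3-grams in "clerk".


Word: "clerk" (length 5)
Number of 3-grams = length - 3 + 1 = 5 - 3 + 1
= 3


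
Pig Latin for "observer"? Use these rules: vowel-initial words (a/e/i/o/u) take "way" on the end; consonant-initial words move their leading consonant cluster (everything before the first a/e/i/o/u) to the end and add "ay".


Word: "observer"
Starts with vowel → add 'way'
Pig Latin = "observerway"


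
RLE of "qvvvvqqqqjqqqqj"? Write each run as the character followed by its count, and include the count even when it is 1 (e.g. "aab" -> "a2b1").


String: "qvvvvqqqqjqqqqj"
Scanning for consecutive runs:
  'q' x 1
  'v' x 4
  'q' x 4
  'j' x 1
  'q' x 4
  'j' x 1
RLE = "q1v4q4j1q4j1"


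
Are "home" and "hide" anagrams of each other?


Word 1: "home" → sorted: ehmo
Word 2: "hide" → sorted: dehi
Same letters? ehmo != dehi
Anagram = No


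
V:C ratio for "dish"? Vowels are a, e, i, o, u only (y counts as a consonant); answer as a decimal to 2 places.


Word: "dish"
Vowels (a,e,i,o,u): 1
Consonants: 3
Ratio = 1/3
= 0.33


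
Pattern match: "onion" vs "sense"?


Pattern of "onion": [0, 1, 2, 0, 1]
Pattern of "sense": [0, 1, 2, 0, 1]
Patterns match
Same pattern = Yes


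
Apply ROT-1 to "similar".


Word: "similar"
Shift: 1
Each letter → (letter + shift) mod 26:
  's' (18) + 1 = 19 → 't'
  'i' (8) + 1 = 9 → 'j'
  'm' (12) + 1 = 13 → 'n'
  'i' (8) + 1 = 9 → 'j'
  'l' (11) + 1 = 12 → 'm'
  'a' (0) + 1 = 1 → 'b'
  'r' (17) + 1 = 18 → 's'
Result = "tjnjmbs"


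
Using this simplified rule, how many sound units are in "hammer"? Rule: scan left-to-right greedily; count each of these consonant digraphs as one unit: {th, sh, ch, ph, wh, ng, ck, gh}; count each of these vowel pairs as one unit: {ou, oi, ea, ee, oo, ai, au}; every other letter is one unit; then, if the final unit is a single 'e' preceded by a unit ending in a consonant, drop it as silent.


Word: "hammer" (6 letters)
Left-to-right scan:
  1. 'h' (letter)
  2. 'a' (letter)
  3. 'm' (letter)
  4. 'm' (letter)
  5. 'e' (letter)
  6. 'r' (letter)
Units from scan: 6
Sound units = 6 units


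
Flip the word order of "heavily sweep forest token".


Original: "heavily sweep forest token"
Words (1..n): heavily | sweep | forest | token
Reversed (n..1): token | forest | sweep | heavily
Result = "token forest sweep heavily"


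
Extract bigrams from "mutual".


Word: "mutual" (length 6)
Number of bigrams = 6 - 2 + 1 = 5
  Position 0: "mu"
  Position 1: "ut"
  Position 2: "tu"
  Position 3: "ua"
  Position 4: "al"
Bigrams = "mu", "ut", "tu", "ua", "al"


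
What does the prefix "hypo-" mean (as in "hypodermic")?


Prefix: hypo-
Example: hypodermic = hypo- + dermic
Meaning = under / below normal


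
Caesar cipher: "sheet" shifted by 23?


Word: "sheet"
Shift: 23
Each letter → (letter + shift) mod 26:
  's' (18) + 23 = 15 → 'p'
  'h' (7) + 23 = 4 → 'e'
  'e' (4) + 23 = 1 → 'b'
  'e' (4) + 23 = 1 → 'b'
  't' (19) + 23 = 16 → 'q'
Result = "pebbq"


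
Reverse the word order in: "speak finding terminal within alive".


Original: "speak finding terminal within alive"
Words (1..n): speak | finding | terminal | within | alive
Reversed (n..1): alive | within | terminal | finding | speak
Result = "alive within terminal finding speak"


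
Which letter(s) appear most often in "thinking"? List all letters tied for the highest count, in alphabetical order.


Word: "thinking"
Letter counts:
  'g': 1
  'h': 1
  'i': 2
  'k': 1
  'n': 2
  't': 1
Maximum count = 2
Most frequent = 'i', 'n' (2 times each)


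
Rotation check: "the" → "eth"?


Word: "the", Candidate: "eth"
Method: check if candidate is substring of word+word
"thethe" contains "eth"? Yes
Is rotation = Yes


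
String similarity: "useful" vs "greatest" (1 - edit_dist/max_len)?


Word 1: "useful" (length 6)
Word 2: "greatest" (length 8)
One optimal edit sequence:
  1. substitute 'u' -> 'g'  (+1)
  2. substitute 's' -> 'r'  (+1)
  3. keep 'e'
  4. insert 'a'  (+1)
  5. insert 't'  (+1)
  6. substitute 'f' -> 'e'  (+1)
  7. substitute 'u' -> 's'  (+1)
  8. substitute 'l' -> 't'  (+1)
Edit distance = 7
Max length = max(6, 8) = 8
Similarity = 1 - 7/8
= 0.1250


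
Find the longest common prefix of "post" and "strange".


Word 1: "post"
Word 2: "strange"
Comparing from start:
  Pos 0: 'p' != 's' (stop)
LCP = "" (length 0)


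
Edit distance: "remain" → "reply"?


Word 1: "remain" (length 6)
Word 2: "reply" (length 5)
One optimal edit sequence (insert/delete/substitute each cost 1):
  1. keep 'r'
  2. keep 'e'
  3. delete 'm'  (+1)
  4. substitute 'a' -> 'p'  (+1)
  5. substitute 'i' -> 'l'  (+1)
  6. substitute 'n' -> 'y'  (+1)
Total edit operations: 4
Edit distance = 4


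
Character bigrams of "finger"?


Word: "finger" (length 6)
Number of bigrams = 6 - 2 + 1 = 5
  Position 0: "fi"
  Position 1: "in"
  Position 2: "ng"
  Position 3: "ge"
  Position 4: "er"
Bigrams = "fi", "in", "ng", "ge", "er"


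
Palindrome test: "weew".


Word: "weew"
Reversed: "weew"
Forward == Backward? weew == weew
Palindrome = Yes


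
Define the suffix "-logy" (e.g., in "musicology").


Suffix: -logy
Example: musicology = music + -logy, with a spelling change
Meaning = study of


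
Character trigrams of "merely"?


Word: "merely" (length 6)
Number of trigrams = 6 - 3 + 1 = 4
  Position 0: "mer"
  Position 1: "ere"
  Position 2: "rel"
  Position 3: "ely"
Trigrams = "mer", "ere", "rel", "ely"


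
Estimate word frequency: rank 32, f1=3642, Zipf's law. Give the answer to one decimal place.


Zipf's law: f(r) = f(1) / r
f(1) = 3642
f(32) = 3642 / 32
= 113.8 occurrences


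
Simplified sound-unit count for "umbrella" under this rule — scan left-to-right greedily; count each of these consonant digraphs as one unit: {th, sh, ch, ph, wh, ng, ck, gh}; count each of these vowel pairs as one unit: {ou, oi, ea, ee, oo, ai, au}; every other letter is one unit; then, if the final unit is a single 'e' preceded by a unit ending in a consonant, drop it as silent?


Word: "umbrella" (8 letters)
Left-to-right scan:
  (1) 'u' (letter)
  (2) 'm' (letter)
  (3) 'b' (letter)
  (4) 'r' (letter)
  (5) 'e' (letter)
  (6) 'l' (letter)
  (7) 'l' (letter)
  (8) 'a' (letter)
Units from scan: 8
Sound units = 8 units


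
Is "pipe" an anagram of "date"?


Word 1: "date" → sorted: adet
Word 2: "pipe" → sorted: eipp
Same letters? adet != eipp
Anagram = No


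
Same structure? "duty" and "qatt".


Pattern of "duty": [0, 1, 2, 3]
Pattern of "qatt": [0, 1, 2, 2]
Patterns do not match
Same pattern = No


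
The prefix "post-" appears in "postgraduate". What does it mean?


Prefix: post-
As in: postgraduate -> post- + graduate
Meaning = after


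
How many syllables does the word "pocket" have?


Word: "pocket"
Syllable breakdown: pock · et
Counting: 2 parts
= 2 syllables


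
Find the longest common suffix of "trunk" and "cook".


Word 1: "trunk"
Word 2: "cook"
Comparing from end:
  Pos -1: 'k' == 'k'
  Pos -2: 'n' != 'o' (stop)
LCS = "k" (length 1)


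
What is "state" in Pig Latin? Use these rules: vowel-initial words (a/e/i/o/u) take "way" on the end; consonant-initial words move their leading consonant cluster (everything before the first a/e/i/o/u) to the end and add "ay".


Word: "state"
Starts with consonant(s) → move to end, add 'ay'
Consonant cluster: "st"
Pig Latin = "atestay"


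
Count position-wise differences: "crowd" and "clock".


Comparing character by character (same length = 5):
  Pos 0: 'c' vs 'c' =
  Pos 1: 'r' vs 'l' !=
  Pos 2: 'o' vs 'o' =
  Pos 3: 'w' vs 'c' !=
  Pos 4: 'd' vs 'k' !=
Hamming distance = 3


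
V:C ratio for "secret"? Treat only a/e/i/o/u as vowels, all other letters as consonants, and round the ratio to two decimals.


Word: "secret"
Vowels (a,e,i,o,u): 2
Consonants: 4
Ratio = 2/4
= 0.50


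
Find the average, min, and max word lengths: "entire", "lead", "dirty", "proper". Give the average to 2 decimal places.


Lengths: "entire"=6, "lead"=4, "dirty"=5, "proper"=6
Sum = 21, Count = 4
Average = 21/4 = 5.25
= avg=5.25, min=4, max=6


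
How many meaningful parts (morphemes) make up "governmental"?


Word: "governmental"
Morphemes: govern | -ment | -al
Each morpheme carries meaning
= 3 morphemes


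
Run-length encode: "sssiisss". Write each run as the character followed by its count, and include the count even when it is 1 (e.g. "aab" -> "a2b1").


String: "sssiisss"
Scanning for consecutive runs:
  's' x 3
  'i' x 2
  's' x 3
RLE = "s3i2s3"


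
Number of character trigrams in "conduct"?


Word: "conduct" (length 7)
Number of 3-grams = length - 3 + 1 = 7 - 3 + 1
= 5


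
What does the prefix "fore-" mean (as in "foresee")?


Prefix: fore-
Example: foresee (fore- + see)
Meaning = before


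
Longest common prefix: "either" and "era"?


Word 1: "either"
Word 2: "era"
Comparing from start:
  Pos 0: 'e' == 'e'
  Pos 1: 'i' != 'r' (stop)
LCP = "e" (length 1)


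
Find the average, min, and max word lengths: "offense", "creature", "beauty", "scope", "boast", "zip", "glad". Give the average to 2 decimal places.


Lengths: "offense"=7, "creature"=8, "beauty"=6, "scope"=5, "boast"=5, "zip"=3, "glad"=4
Sum = 38, Count = 7
Average = 38/7 = 5.43
= avg=5.43, min=3, max=8


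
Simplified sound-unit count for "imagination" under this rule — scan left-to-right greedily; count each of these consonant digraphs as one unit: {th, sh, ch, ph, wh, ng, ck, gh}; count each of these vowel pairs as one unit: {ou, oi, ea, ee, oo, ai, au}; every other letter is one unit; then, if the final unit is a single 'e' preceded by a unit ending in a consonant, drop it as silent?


Word: "imagination" (11 letters)
Left-to-right scan:
  [1] 'i' (letter)
  [2] 'm' (letter)
  [3] 'a' (letter)
  [4] 'g' (letter)
  [5] 'i' (letter)
  [6] 'n' (letter)
  [7] 'a' (letter)
  [8] 't' (letter)
  [9] 'i' (letter)
  [10] 'o' (letter)
  [11] 'n' (letter)
Units from scan: 11
Sound units = 11 units


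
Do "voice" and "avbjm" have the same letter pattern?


Pattern of "voice": [0, 1, 2, 3, 4]
Pattern of "avbjm": [0, 1, 2, 3, 4]
Patterns match
Same pattern = Yes


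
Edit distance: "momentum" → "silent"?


Word 1: "momentum" (length 8)
Word 2: "silent" (length 6)
One optimal edit sequence (insert/delete/substitute each cost 1):
  1. substitute 'm' -> 's'  (+1)
  2. substitute 'o' -> 'i'  (+1)
  3. substitute 'm' -> 'l'  (+1)
  4. keep 'e'
  5. keep 'n'
  6. keep 't'
  7. delete 'u'  (+1)
  8. delete 'm'  (+1)
Total edit operations: 5
Edit distance = 5


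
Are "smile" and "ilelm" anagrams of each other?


Word 1: "smile" → sorted: eilms
Word 2: "ilelm" → sorted: eillm
Same letters? eilms != eillm
Anagram = No


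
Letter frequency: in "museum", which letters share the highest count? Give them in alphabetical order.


Word: "museum"
Letter counts:
  'e': 1
  'm': 2
  's': 1
  'u': 2
Maximum count = 2
Most frequent = 'm', 'u' (2 times each)


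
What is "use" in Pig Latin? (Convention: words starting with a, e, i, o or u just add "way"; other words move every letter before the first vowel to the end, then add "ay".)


Word: "use"
Starts with vowel → add 'way'
Pig Latin = "useway"


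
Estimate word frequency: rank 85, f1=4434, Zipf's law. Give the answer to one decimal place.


Zipf's law: f(r) = f(1) / r
f(1) = 4434
f(85) = 4434 / 85
= 52.2 occurrences


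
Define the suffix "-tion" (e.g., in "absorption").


Suffix: -tion
Example: absorption (absorb + -tion, with a spelling change)
Meaning = act or process


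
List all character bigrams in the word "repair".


Word: "repair" (length 6)
Number of bigrams = 6 - 2 + 1 = 5
  Position 0: "re"
  Position 1: "ep"
  Position 2: "pa"
  Position 3: "ai"
  Position 4: "ir"
Bigrams = "re", "ep", "pa", "ai", "ir"


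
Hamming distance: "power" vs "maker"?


Comparing character by character (same length = 5):
  Pos 0: 'p' vs 'm' !=
  Pos 1: 'o' vs 'a' !=
  Pos 2: 'w' vs 'k' !=
  Pos 3: 'e' vs 'e' =
  Pos 4: 'r' vs 'r' =
Hamming distance = 3


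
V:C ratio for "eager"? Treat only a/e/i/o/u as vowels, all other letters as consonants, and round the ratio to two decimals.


Word: "eager"
Vowels (a,e,i,o,u): 3
Consonants: 2
Ratio = 3/2
= 1.50


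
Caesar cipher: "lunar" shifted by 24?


Word: "lunar"
Shift: 24
Each letter → (letter + shift) mod 26:
  'l' (11) + 24 = 9 → 'j'
  'u' (20) + 24 = 18 → 's'
  'n' (13) + 24 = 11 → 'l'
  'a' (0) + 24 = 24 → 'y'
  'r' (17) + 24 = 15 → 'p'
Result = "jslyp"


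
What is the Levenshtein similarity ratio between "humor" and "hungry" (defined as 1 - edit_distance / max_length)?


Word 1: "humor" (length 5)
Word 2: "hungry" (length 6)
One optimal edit sequence:
  1. keep 'h'
  2. keep 'u'
  3. substitute 'm' -> 'n'  (+1)
  4. substitute 'o' -> 'g'  (+1)
  5. keep 'r'
  6. insert 'y'  (+1)
Edit distance = 3
Max length = max(5, 6) = 6
Similarity = 1 - 3/6
= 0.5000


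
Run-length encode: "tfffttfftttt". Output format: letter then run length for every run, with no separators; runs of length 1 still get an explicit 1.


String: "tfffttfftttt"
Scanning for consecutive runs:
  't' x 1
  'f' x 3
  't' x 2
  'f' x 2
  't' x 4
RLE = "t1f3t2f2t4"


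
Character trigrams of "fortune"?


Word: "fortune" (length 7)
Number of trigrams = 7 - 3 + 1 = 5
  Position 0: "for"
  Position 1: "ort"
  Position 2: "rtu"
  Position 3: "tun"
  Position 4: "une"
Trigrams = "for", "ort", "rtu", "tun", "une"


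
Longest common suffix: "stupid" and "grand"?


Word 1: "stupid"
Word 2: "grand"
Comparing from end:
  Pos -1: 'd' == 'd'
  Pos -2: 'i' != 'n' (stop)
LCS = "d" (length 1)


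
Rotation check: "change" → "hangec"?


Word: "change", Candidate: "hangec"
Method: check if candidate is substring of word+word
"changechange" contains "hangec"? Yes
Is rotation = Yes


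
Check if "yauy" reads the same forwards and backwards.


Word: "yauy"
Reversed: "yuay"
Forward == Backward? yauy != yuay
Palindrome = No


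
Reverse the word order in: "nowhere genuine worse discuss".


Original: "nowhere genuine worse discuss"
Words (1..n): nowhere | genuine | worse | discuss
Reversed (n..1): discuss | worse | genuine | nowhere
Result = "discuss worse genuine nowhere"


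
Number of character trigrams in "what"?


Word: "what" (length 4)
Number of 3-grams = length - 3 + 1 = 4 - 3 + 1
= 2


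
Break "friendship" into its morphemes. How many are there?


Word: "friendship"
Morphemes: friend | -ship
Each morpheme carries meaning
= 2 morphemes


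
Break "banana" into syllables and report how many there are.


Word: "banana"
Syllable breakdown: ba · na · na
Counting: 3 parts
= 3 syllables


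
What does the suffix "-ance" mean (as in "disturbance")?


Suffix: -ance
Example: disturbance = disturb + -ance
Meaning = state of


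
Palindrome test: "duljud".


Word: "duljud"
Reversed: "dujlud"
Forward == Backward? duljud != dujlud
Palindrome = No


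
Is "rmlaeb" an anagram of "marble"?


Word 1: "marble" → sorted: abelmr
Word 2: "rmlaeb" → sorted: abelmr
Same letters? abelmr == abelmr
Anagram = Yes


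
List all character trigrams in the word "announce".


Word: "announce" (length 8)
Number of trigrams = 8 - 3 + 1 = 6
  Position 0: "ann"
  Position 1: "nno"
  Position 2: "nou"
  Position 3: "oun"
  Position 4: "unc"
  Position 5: "nce"
Trigrams = "ann", "nno", "nou", "oun", "unc", "nce"


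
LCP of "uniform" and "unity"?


Word 1: "uniform"
Word 2: "unity"
Comparing from start:
  Pos 0: 'u' == 'u'
  Pos 1: 'n' == 'n'
  Pos 2: 'i' == 'i'
  Pos 3: 'f' != 't' (stop)
LCP = "uni" (length 3)


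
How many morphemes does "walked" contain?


Word: "walked"
Morphemes: walk | -ed
Each morpheme carries meaning
= 2 morphemes


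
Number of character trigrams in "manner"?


Word: "manner" (length 6)
Number of 3-grams = length - 3 + 1 = 6 - 3 + 1
= 4


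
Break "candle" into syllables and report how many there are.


Word: "candle"
Syllable breakdown: can | dle
Counting: 2 parts
= 2 syllables


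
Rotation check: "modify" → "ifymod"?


Word: "modify", Candidate: "ifymod"
Method: check if candidate is substring of word+word
"modifymodify" contains "ifymod"? Yes
Is rotation = Yes


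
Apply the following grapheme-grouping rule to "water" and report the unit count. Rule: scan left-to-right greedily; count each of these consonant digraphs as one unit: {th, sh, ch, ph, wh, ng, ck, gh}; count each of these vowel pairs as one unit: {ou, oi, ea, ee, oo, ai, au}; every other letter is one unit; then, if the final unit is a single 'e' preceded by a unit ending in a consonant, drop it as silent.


Word: "water" (5 letters)
Left-to-right scan:
  1. 'w' (letter)
  2. 'a' (letter)
  3. 't' (letter)
  4. 'e' (letter)
  5. 'r' (letter)
Units from scan: 5
Sound units = 5 units


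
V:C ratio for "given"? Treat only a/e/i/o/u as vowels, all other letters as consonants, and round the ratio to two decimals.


Word: "given"
Vowels (a,e,i,o,u): 2
Consonants: 3
Ratio = 2/3
= 0.67


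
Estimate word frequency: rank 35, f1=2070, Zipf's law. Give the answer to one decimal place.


Zipf's law: f(r) = f(1) / r
f(1) = 2070
f(35) = 2070 / 35
= 59.1 occurrences


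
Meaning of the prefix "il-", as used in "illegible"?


Prefix: il-
As in: illegible -> il- + legible
Meaning = not


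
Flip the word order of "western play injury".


Original: "western play injury"
Words (1..n): western | play | injury
Reversed (n..1): injury | play | western
Result = "injury play western"
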